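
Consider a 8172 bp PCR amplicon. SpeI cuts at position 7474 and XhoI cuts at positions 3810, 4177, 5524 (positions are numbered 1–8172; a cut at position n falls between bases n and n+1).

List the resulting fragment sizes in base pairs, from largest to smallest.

Combined cut positions (sorted): 3810, 4177, 5524, 7474.
Linear molecule, 4 cuts → 5 fragments:
  3810 − 0 = 3810 bp
  4177 − 3810 = 367 bp
  5524 − 4177 = 1347 bp
  7474 − 5524 = 1950 bp
  8172 − 7474 = 698 bp
Sorted largest to smallest: 3810, 1950, 1347, 698, 367 bp.

3810, 1950, 1347, 698, 367 bp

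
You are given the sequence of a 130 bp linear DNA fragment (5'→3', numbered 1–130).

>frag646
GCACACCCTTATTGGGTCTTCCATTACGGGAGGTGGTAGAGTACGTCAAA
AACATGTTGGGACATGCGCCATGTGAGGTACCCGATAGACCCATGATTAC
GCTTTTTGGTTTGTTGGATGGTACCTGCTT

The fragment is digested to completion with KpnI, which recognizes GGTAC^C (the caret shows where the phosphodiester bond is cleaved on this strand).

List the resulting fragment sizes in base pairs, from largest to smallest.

81, 43, 6 bp

KpnI sites (GGTACC) start at positions 77, 120.
KpnI cuts after base 5 of each site (before the last base), so after positions 81, 124.
Linear molecule, 2 cuts → 3 fragments:
  1–81 → 81 bp
  82–124 → 43 bp
  125–130 → 6 bp
Sorted largest to smallest: 81, 43, 6 bp.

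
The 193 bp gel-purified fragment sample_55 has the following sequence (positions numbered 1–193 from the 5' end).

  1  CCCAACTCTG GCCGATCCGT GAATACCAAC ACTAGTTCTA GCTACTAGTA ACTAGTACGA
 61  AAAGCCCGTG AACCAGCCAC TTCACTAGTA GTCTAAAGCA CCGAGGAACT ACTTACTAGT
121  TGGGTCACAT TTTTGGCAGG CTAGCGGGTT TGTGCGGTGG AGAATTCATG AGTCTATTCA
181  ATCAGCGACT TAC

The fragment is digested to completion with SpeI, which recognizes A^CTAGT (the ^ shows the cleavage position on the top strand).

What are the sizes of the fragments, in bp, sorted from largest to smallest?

78, 33, 31, 31, 13, 7 bp

SpeI sites (ACTAGT) start at positions 31, 44, 51, 84, 115.
SpeI cuts after the first base of each site, so after positions 31, 44, 51, 84, 115.
Linear molecule, 5 cuts → 6 fragments:
  1–31 → 31 bp
  32–44 → 13 bp
  45–51 → 7 bp
  52–84 → 33 bp
  85–115 → 31 bp
  116–193 → 78 bp
Sorted largest to smallest: 78, 33, 31, 31, 13, 7 bp.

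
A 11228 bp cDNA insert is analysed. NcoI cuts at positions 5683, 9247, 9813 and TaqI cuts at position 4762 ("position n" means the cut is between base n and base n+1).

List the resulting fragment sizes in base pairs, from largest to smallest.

Combined cut positions (sorted): 4762, 5683, 9247, 9813.
Linear molecule, 4 cuts → 5 fragments:
  4762 − 0 = 4762 bp
  5683 − 4762 = 921 bp
  9247 − 5683 = 3564 bp
  9813 − 9247 = 566 bp
  11228 − 9813 = 1415 bp
Sorted largest to smallest: 4762, 3564, 1415, 921, 566 bp.

4762, 3564, 1415, 921, 566 bp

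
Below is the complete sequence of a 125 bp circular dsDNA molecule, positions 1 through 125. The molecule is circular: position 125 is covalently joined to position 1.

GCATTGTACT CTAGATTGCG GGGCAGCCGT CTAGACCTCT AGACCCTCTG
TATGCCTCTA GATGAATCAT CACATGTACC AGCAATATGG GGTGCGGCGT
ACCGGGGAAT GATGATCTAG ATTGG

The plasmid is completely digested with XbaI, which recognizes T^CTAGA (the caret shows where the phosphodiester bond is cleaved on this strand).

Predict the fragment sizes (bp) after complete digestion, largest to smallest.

XbaI sites (TCTAGA) start at positions 10, 30, 38, 57, 116.
XbaI cuts after the first base of each site, so after positions 10, 30, 38, 57, 116.
Circular molecule, 5 cuts → 5 fragments:
  11–30 → 20 bp
  31–38 → 8 bp
  39–57 → 19 bp
  58–116 → 59 bp
  117–125 then 1–10 → 9 + 10 = 19 bp
Sorted largest to smallest: 59, 20, 19, 19, 8 bp.

59, 20, 19, 19, 8 bp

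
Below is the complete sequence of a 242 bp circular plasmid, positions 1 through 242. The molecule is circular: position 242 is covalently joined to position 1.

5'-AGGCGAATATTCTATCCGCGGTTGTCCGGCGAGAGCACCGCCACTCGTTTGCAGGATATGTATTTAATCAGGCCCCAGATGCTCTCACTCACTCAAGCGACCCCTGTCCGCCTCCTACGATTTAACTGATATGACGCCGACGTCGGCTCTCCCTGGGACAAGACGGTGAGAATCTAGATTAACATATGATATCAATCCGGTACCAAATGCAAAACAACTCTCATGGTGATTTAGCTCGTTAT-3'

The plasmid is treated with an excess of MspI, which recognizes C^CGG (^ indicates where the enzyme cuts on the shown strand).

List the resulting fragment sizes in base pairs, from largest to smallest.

171, 71 bp

MspI sites (CCGG) start at positions 26, 197.
MspI cuts after the first base of each site, so after positions 26, 197.
Circular molecule, 2 cuts → 2 fragments:
  27–197 → 171 bp
  198–242 then 1–26 → 45 + 26 = 71 bp
Sorted largest to smallest: 171, 71 bp.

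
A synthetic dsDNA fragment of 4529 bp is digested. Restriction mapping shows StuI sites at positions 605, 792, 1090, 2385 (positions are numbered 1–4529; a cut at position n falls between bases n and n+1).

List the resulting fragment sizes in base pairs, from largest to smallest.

Linear molecule, 4 cuts → 5 fragments:
  605 − 0 = 605 bp
  792 − 605 = 187 bp
  1090 − 792 = 298 bp
  2385 − 1090 = 1295 bp
  4529 − 2385 = 2144 bp
Sorted largest to smallest: 2144, 1295, 605, 298, 187 bp.

2144, 1295, 605, 298, 187 bp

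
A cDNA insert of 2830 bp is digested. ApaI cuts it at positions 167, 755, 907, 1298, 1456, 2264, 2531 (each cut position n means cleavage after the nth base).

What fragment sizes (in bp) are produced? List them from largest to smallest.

808, 588, 391, 299, 267, 167, 158, 152 bp

Linear molecule, 7 cuts → 8 fragments:
  167 − 0 = 167 bp
  755 − 167 = 588 bp
  907 − 755 = 152 bp
  1298 − 907 = 391 bp
  1456 − 1298 = 158 bp
  2264 − 1456 = 808 bp
  2531 − 2264 = 267 bp
  2830 − 2531 = 299 bp
Sorted largest to smallest: 808, 588, 391, 299, 267, 167, 158, 152 bp.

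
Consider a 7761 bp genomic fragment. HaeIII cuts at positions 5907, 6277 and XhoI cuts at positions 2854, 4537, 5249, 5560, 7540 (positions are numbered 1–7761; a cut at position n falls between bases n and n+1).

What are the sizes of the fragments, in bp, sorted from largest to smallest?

2854, 1683, 1263, 712, 370, 347, 311, 221 bp

Combined cut positions (sorted): 2854, 4537, 5249, 5560, 5907, 6277, 7540.
Linear molecule, 7 cuts → 8 fragments:
  2854 − 0 = 2854 bp
  4537 − 2854 = 1683 bp
  5249 − 4537 = 712 bp
  5560 − 5249 = 311 bp
  5907 − 5560 = 347 bp
  6277 − 5907 = 370 bp
  7540 − 6277 = 1263 bp
  7761 − 7540 = 221 bp
Sorted largest to smallest: 2854, 1683, 1263, 712, 370, 347, 311, 221 bp.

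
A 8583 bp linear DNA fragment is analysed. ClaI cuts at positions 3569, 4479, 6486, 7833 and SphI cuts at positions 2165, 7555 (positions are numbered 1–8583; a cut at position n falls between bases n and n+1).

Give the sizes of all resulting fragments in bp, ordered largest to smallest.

2165, 2007, 1404, 1069, 910, 750, 278 bp

Combined cut positions (sorted): 2165, 3569, 4479, 6486, 7555, 7833.
Linear molecule, 6 cuts → 7 fragments:
  2165 − 0 = 2165 bp
  3569 − 2165 = 1404 bp
  4479 − 3569 = 910 bp
  6486 − 4479 = 2007 bp
  7555 − 6486 = 1069 bp
  7833 − 7555 = 278 bp
  8583 − 7833 = 750 bp
Sorted largest to smallest: 2165, 2007, 1404, 1069, 910, 750, 278 bp.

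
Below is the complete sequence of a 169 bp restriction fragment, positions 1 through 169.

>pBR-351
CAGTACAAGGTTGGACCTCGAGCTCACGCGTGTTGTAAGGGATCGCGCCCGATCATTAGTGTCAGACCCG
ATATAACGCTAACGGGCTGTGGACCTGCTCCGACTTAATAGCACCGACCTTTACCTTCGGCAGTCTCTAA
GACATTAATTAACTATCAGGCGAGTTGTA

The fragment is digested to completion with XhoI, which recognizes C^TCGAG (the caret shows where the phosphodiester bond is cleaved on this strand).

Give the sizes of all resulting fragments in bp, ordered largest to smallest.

152, 17 bp

The XhoI site (CTCGAG) starts at position 17.
XhoI cuts after the first base of each site, so after position 17.
Linear molecule, 1 cut → 2 fragments:
  1–17 → 17 bp
  18–169 → 152 bp
Sorted largest to smallest: 152, 17 bp.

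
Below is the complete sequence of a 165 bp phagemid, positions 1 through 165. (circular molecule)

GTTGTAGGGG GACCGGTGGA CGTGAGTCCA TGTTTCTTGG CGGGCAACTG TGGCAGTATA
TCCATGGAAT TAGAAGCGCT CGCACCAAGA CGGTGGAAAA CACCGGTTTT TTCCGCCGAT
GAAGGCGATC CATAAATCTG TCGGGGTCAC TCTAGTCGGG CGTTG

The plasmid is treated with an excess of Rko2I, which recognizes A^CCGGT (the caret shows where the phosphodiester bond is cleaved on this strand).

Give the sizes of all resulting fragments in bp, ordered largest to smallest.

Rko2I sites (ACCGGT) start at positions 12, 102.
Rko2I cuts after the first base of each site, so after positions 12, 102.
Circular molecule, 2 cuts → 2 fragments:
  13–102 → 90 bp
  103–165 then 1–12 → 63 + 12 = 75 bp
Sorted largest to smallest: 90, 75 bp.

90, 75 bp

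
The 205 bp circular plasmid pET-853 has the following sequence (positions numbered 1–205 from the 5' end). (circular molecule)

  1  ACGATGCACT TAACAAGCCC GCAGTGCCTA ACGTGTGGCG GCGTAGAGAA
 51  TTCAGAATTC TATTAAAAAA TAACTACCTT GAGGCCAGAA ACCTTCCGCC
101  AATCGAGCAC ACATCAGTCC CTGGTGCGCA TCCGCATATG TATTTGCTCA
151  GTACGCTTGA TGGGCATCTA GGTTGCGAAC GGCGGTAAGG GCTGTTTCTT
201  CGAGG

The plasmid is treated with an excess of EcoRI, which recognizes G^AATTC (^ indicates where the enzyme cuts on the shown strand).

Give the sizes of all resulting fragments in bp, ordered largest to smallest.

EcoRI sites (GAATTC) start at positions 48, 55.
EcoRI cuts after the first base of each site, so after positions 48, 55.
Circular molecule, 2 cuts → 2 fragments:
  49–55 → 7 bp
  56–205 then 1–48 → 150 + 48 = 198 bp
Sorted largest to smallest: 198, 7 bp.

198, 7 bp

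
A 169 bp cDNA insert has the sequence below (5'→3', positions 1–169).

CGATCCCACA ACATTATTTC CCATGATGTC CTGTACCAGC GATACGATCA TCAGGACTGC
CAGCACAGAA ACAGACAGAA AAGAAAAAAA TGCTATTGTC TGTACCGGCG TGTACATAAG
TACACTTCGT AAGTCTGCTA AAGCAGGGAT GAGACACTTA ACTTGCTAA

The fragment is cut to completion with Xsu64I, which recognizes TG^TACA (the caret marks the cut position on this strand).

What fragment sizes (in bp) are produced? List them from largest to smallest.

The Xsu64I site (TGTACA) starts at position 111.
Xsu64I cuts after base 2 of each site, so after position 112.
Linear molecule, 1 cut → 2 fragments:
  1–112 → 112 bp
  113–169 → 57 bp
Sorted largest to smallest: 112, 57 bp.

112, 57 bp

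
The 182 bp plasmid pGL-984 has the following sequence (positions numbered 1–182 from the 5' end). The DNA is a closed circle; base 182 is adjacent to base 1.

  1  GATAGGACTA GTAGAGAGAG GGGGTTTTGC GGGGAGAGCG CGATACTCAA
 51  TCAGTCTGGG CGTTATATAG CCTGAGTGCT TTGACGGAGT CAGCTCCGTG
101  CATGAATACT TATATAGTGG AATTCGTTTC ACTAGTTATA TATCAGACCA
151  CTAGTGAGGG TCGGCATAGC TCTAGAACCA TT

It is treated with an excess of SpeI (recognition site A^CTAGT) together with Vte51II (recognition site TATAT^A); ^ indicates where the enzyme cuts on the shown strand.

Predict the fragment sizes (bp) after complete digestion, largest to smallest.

61, 47, 39, 16, 10, 9 bp

SpeI sites (ACTAGT) start at positions 7, 131, 150.
SpeI cuts after the first base of each site, so after positions 7, 131, 150.
Vte51II sites (TATATA) start at positions 64, 111, 137.
Vte51II cuts after base 5 of each site (before the last base), so after positions 68, 115, 141.
Combined cut positions: 7, 68, 115, 131, 141, 150.
Circular molecule, 6 cuts → 6 fragments:
  8–68 → 61 bp
  69–115 → 47 bp
  116–131 → 16 bp
  132–141 → 10 bp
  142–150 → 9 bp
  151–182 then 1–7 → 32 + 7 = 39 bp
Sorted largest to smallest: 61, 47, 39, 16, 10, 9 bp.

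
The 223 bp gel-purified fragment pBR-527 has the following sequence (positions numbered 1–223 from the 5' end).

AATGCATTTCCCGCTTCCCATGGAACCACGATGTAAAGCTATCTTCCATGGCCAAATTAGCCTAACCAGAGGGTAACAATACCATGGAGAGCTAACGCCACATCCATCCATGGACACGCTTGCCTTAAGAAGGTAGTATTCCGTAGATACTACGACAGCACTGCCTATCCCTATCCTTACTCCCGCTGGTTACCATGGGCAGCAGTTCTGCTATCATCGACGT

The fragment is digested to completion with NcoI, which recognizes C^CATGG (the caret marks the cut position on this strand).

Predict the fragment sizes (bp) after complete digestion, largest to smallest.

85, 36, 30, 28, 26, 18 bp

NcoI sites (CCATGG) start at positions 18, 46, 82, 108, 193.
NcoI cuts after the first base of each site, so after positions 18, 46, 82, 108, 193.
Linear molecule, 5 cuts → 6 fragments:
  1–18 → 18 bp
  19–46 → 28 bp
  47–82 → 36 bp
  83–108 → 26 bp
  109–193 → 85 bp
  194–223 → 30 bp
Sorted largest to smallest: 85, 36, 30, 28, 26, 18 bp.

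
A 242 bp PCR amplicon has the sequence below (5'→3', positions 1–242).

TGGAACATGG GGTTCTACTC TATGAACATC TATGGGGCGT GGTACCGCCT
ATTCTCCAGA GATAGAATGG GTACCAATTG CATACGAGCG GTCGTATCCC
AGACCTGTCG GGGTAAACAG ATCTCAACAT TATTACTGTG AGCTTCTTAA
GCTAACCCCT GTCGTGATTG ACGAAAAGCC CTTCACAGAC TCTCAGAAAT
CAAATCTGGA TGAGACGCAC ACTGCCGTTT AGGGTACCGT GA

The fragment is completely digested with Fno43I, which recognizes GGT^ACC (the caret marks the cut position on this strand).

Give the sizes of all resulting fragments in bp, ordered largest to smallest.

163, 43, 29, 7 bp

Fno43I sites (GGTACC) start at positions 41, 70, 233.
Fno43I cuts after base 3 of each site, so after positions 43, 72, 235.
Linear molecule, 3 cuts → 4 fragments:
  1–43 → 43 bp
  44–72 → 29 bp
  73–235 → 163 bp
  236–242 → 7 bp
Sorted largest to smallest: 163, 43, 29, 7 bp.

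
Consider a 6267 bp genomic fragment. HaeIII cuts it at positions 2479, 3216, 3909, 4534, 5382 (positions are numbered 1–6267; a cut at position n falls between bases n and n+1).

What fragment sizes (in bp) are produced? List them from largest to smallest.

2479, 885, 848, 737, 693, 625 bp

Linear molecule, 5 cuts → 6 fragments:
  2479 − 0 = 2479 bp
  3216 − 2479 = 737 bp
  3909 − 3216 = 693 bp
  4534 − 3909 = 625 bp
  5382 − 4534 = 848 bp
  6267 − 5382 = 885 bp
Sorted largest to smallest: 2479, 885, 848, 737, 693, 625 bp.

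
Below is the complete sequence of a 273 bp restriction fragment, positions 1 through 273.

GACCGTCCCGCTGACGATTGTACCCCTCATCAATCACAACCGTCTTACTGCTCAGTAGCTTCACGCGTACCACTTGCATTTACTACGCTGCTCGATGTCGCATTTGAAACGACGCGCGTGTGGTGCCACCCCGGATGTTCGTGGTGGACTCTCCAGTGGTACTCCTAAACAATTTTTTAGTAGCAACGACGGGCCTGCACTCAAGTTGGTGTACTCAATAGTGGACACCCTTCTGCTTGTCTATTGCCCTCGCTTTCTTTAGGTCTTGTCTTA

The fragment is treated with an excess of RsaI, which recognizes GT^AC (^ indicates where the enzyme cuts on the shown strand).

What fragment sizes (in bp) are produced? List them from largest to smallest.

92, 61, 52, 47, 21 bp

RsaI sites (GTAC) start at positions 20, 67, 159, 211.
RsaI cuts after base 2 of each site, so after positions 21, 68, 160, 212.
Linear molecule, 4 cuts → 5 fragments:
  1–21 → 21 bp
  22–68 → 47 bp
  69–160 → 92 bp
  161–212 → 52 bp
  213–273 → 61 bp
Sorted largest to smallest: 92, 61, 52, 47, 21 bp.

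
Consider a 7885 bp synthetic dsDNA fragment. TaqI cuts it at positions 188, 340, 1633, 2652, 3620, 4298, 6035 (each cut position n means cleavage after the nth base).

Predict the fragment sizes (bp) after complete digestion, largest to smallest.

Linear molecule, 7 cuts → 8 fragments:
  188 − 0 = 188 bp
  340 − 188 = 152 bp
  1633 − 340 = 1293 bp
  2652 − 1633 = 1019 bp
  3620 − 2652 = 968 bp
  4298 − 3620 = 678 bp
  6035 − 4298 = 1737 bp
  7885 − 6035 = 1850 bp
Sorted largest to smallest: 1850, 1737, 1293, 1019, 968, 678, 188, 152 bp.

1850, 1737, 1293, 1019, 968, 678, 188, 152 bp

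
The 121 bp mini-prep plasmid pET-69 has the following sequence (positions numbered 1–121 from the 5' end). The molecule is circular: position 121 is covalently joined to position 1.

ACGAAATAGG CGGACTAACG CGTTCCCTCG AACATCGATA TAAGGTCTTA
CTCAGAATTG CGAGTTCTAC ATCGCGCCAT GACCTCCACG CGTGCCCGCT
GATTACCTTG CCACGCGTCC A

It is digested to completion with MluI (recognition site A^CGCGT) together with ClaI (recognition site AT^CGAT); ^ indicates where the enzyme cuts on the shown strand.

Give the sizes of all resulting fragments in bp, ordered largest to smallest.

53, 26, 25, 17 bp

MluI sites (ACGCGT) start at positions 18, 88, 113.
MluI cuts after the first base of each site, so after positions 18, 88, 113.
The ClaI site (ATCGAT) starts at position 34.
ClaI cuts after base 2 of each site, so after position 35.
Combined cut positions: 18, 35, 88, 113.
Circular molecule, 4 cuts → 4 fragments:
  19–35 → 17 bp
  36–88 → 53 bp
  89–113 → 25 bp
  114–121 then 1–18 → 8 + 18 = 26 bp
Sorted largest to smallest: 53, 26, 25, 17 bp.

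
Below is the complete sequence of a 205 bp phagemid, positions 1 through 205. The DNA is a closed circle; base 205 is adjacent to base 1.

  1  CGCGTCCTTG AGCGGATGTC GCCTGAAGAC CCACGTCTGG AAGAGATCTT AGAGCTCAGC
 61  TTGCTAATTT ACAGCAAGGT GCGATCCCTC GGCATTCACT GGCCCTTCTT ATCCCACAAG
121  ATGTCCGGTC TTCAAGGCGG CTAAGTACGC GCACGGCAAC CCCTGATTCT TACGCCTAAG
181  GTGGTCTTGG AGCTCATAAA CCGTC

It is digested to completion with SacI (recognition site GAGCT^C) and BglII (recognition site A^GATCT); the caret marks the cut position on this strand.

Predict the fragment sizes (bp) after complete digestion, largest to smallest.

138, 55, 12 bp

SacI sites (GAGCTC) start at positions 52, 190.
SacI cuts after base 5 of each site (before the last base), so after positions 56, 194.
The BglII site (AGATCT) starts at position 44.
BglII cuts after the first base of each site, so after position 44.
Combined cut positions: 44, 56, 194.
Circular molecule, 3 cuts → 3 fragments:
  45–56 → 12 bp
  57–194 → 138 bp
  195–205 then 1–44 → 11 + 44 = 55 bp
Sorted largest to smallest: 138, 55, 12 bp.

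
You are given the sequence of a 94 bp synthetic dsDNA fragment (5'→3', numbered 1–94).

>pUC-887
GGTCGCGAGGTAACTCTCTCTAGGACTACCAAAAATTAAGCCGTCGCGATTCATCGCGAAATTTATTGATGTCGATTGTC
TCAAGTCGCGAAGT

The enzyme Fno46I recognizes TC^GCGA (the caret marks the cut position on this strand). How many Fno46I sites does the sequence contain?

4

TCGCGA occurs starting at positions 3, 44, 54, 86.
Fno46I cuts at 4 sites.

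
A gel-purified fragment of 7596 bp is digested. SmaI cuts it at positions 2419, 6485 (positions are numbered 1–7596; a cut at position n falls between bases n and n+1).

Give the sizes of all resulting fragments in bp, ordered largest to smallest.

4066, 2419, 1111 bp

Linear molecule, 2 cuts → 3 fragments:
  2419 − 0 = 2419 bp
  6485 − 2419 = 4066 bp
  7596 − 6485 = 1111 bp
Sorted largest to smallest: 4066, 2419, 1111 bp.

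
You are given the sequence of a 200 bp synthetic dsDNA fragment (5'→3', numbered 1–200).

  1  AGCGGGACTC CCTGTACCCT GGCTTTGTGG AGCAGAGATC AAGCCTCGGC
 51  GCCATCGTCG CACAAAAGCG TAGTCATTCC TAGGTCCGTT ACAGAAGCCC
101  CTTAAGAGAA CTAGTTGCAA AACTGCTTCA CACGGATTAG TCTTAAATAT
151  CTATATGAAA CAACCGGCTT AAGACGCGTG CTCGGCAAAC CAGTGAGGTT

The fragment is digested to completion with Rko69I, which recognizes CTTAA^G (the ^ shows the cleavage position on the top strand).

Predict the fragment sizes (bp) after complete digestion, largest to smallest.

105, 67, 28 bp

Rko69I sites (CTTAAG) start at positions 101, 168.
Rko69I cuts after base 5 of each site (before the last base), so after positions 105, 172.
Linear molecule, 2 cuts → 3 fragments:
  1–105 → 105 bp
  106–172 → 67 bp
  173–200 → 28 bp
Sorted largest to smallest: 105, 67, 28 bp.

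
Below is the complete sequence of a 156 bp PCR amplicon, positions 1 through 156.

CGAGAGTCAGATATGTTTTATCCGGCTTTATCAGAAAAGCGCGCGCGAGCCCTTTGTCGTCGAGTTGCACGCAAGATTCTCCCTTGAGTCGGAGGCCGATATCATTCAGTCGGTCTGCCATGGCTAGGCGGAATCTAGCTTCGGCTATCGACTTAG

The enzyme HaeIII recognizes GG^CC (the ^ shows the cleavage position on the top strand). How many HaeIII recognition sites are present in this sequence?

GGCC occurs starting at position 94.
HaeIII cuts at 1 site.

1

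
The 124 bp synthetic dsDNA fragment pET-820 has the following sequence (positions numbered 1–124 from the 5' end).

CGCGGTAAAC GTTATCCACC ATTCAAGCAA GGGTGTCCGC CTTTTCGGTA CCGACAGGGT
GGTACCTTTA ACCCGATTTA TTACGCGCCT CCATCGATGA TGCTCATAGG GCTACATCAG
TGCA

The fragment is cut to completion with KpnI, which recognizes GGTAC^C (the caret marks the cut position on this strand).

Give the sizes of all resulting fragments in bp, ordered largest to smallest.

59, 51, 14 bp

KpnI sites (GGTACC) start at positions 47, 61.
KpnI cuts after base 5 of each site (before the last base), so after positions 51, 65.
Linear molecule, 2 cuts → 3 fragments:
  1–51 → 51 bp
  52–65 → 14 bp
  66–124 → 59 bp
Sorted largest to smallest: 59, 51, 14 bp.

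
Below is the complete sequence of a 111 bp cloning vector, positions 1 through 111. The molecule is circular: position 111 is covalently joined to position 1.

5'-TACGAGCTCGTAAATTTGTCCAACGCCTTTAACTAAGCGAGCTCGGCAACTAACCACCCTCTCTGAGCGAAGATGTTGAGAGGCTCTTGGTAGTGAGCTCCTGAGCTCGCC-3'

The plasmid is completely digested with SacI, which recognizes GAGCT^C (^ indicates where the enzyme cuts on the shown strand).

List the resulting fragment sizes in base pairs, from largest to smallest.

SacI sites (GAGCTC) start at positions 4, 39, 95, 103.
SacI cuts after base 5 of each site (before the last base), so after positions 8, 43, 99, 107.
Circular molecule, 4 cuts → 4 fragments:
  9–43 → 35 bp
  44–99 → 56 bp
  100–107 → 8 bp
  108–111 then 1–8 → 4 + 8 = 12 bp
Sorted largest to smallest: 56, 35, 12, 8 bp.

56, 35, 12, 8 bp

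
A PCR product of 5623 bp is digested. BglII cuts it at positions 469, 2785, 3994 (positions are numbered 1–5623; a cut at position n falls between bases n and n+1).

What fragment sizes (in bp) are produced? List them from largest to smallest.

Linear molecule, 3 cuts → 4 fragments:
  469 − 0 = 469 bp
  2785 − 469 = 2316 bp
  3994 − 2785 = 1209 bp
  5623 − 3994 = 1629 bp
Sorted largest to smallest: 2316, 1629, 1209, 469 bp.

2316, 1629, 1209, 469 bp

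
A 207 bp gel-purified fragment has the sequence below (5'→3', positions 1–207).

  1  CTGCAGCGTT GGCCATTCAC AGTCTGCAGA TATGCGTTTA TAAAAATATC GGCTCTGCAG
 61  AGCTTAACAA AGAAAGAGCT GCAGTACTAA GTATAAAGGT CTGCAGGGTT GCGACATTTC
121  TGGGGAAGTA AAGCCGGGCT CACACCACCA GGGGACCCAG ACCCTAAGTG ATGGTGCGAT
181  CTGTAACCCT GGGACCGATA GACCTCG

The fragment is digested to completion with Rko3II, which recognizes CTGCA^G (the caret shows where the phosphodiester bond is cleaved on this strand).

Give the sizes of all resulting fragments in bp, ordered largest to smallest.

102, 31, 24, 23, 22, 5 bp

Rko3II sites (CTGCAG) start at positions 1, 24, 55, 79, 101.
Rko3II cuts after base 5 of each site (before the last base), so after positions 5, 28, 59, 83, 105.
Linear molecule, 5 cuts → 6 fragments:
  1–5 → 5 bp
  6–28 → 23 bp
  29–59 → 31 bp
  60–83 → 24 bp
  84–105 → 22 bp
  106–207 → 102 bp
Sorted largest to smallest: 102, 31, 24, 23, 22, 5 bp.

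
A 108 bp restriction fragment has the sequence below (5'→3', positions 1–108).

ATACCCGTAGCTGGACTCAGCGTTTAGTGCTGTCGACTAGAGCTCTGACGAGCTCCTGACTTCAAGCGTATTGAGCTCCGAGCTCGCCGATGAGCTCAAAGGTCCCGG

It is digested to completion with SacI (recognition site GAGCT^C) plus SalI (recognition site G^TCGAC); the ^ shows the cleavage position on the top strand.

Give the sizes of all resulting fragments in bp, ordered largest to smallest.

32, 23, 12, 12, 12, 10, 7 bp

SacI sites (GAGCTC) start at positions 40, 50, 73, 80, 92.
SacI cuts after base 5 of each site (before the last base), so after positions 44, 54, 77, 84, 96.
The SalI site (GTCGAC) starts at position 32.
SalI cuts after the first base of each site, so after position 32.
Combined cut positions: 32, 44, 54, 77, 84, 96.
Linear molecule, 6 cuts → 7 fragments:
  1–32 → 32 bp
  33–44 → 12 bp
  45–54 → 10 bp
  55–77 → 23 bp
  78–84 → 7 bp
  85–96 → 12 bp
  97–108 → 12 bp
Sorted largest to smallest: 32, 23, 12, 12, 12, 10, 7 bp.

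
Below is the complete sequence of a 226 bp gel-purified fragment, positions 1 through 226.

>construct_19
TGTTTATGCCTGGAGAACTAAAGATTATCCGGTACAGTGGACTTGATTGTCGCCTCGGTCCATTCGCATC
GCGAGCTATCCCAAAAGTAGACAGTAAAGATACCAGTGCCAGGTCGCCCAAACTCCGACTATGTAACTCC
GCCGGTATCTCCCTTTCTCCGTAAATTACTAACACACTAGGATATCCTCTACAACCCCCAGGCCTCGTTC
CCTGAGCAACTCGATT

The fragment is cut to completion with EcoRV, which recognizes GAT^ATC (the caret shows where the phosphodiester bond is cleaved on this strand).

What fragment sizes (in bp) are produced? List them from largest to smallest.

183, 43 bp

The EcoRV site (GATATC) starts at position 181.
EcoRV cuts after base 3 of each site, so after position 183.
Linear molecule, 1 cut → 2 fragments:
  1–183 → 183 bp
  184–226 → 43 bp
Sorted largest to smallest: 183, 43 bp.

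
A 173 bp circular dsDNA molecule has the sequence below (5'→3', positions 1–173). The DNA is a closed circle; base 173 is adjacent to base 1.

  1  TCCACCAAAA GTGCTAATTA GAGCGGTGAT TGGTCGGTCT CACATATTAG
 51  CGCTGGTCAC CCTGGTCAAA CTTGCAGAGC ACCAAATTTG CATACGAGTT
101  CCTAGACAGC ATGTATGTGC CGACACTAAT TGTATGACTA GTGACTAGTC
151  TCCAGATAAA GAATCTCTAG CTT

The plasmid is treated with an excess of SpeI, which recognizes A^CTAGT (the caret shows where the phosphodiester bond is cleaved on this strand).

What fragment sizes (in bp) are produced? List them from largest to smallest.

SpeI sites (ACTAGT) start at positions 137, 144.
SpeI cuts after the first base of each site, so after positions 137, 144.
Circular molecule, 2 cuts → 2 fragments:
  138–144 → 7 bp
  145–173 then 1–137 → 29 + 137 = 166 bp
Sorted largest to smallest: 166, 7 bp.

166, 7 bp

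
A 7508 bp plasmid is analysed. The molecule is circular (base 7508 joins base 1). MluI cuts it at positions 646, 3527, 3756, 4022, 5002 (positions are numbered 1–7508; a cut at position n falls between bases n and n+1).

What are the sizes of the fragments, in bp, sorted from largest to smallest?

3152, 2881, 980, 266, 229 bp

Circular molecule, 5 cuts → 5 fragments:
  3527 − 646 = 2881 bp
  3756 − 3527 = 229 bp
  4022 − 3756 = 266 bp
  5002 − 4022 = 980 bp
  wrap: 7508 − 5002 + 646 = 3152 bp
Sorted largest to smallest: 3152, 2881, 980, 266, 229 bp.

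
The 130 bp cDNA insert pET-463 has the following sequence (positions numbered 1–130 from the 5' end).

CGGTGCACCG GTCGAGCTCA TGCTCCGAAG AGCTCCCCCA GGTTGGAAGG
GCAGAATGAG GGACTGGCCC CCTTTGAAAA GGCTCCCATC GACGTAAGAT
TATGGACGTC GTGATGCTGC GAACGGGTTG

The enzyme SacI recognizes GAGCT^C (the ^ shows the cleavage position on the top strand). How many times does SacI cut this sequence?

GAGCTC occurs starting at positions 14, 30.
SacI cuts at 2 sites.

2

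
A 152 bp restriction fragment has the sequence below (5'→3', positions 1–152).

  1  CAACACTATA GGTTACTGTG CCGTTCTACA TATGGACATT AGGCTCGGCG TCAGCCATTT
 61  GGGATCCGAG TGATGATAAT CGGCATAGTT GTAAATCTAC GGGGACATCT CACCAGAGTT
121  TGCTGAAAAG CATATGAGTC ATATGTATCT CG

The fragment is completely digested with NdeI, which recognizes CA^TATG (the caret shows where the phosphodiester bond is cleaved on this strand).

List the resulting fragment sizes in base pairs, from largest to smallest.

102, 30, 11, 9 bp

NdeI sites (CATATG) start at positions 29, 131, 140.
NdeI cuts after base 2 of each site, so after positions 30, 132, 141.
Linear molecule, 3 cuts → 4 fragments:
  1–30 → 30 bp
  31–132 → 102 bp
  133–141 → 9 bp
  142–152 → 11 bp
Sorted largest to smallest: 102, 30, 11, 9 bp.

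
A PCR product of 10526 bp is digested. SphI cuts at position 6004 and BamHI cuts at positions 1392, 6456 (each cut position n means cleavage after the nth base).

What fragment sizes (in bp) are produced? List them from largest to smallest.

Combined cut positions (sorted): 1392, 6004, 6456.
Linear molecule, 3 cuts → 4 fragments:
  1392 − 0 = 1392 bp
  6004 − 1392 = 4612 bp
  6456 − 6004 = 452 bp
  10526 − 6456 = 4070 bp
Sorted largest to smallest: 4612, 4070, 1392, 452 bp.

4612, 4070, 1392, 452 bp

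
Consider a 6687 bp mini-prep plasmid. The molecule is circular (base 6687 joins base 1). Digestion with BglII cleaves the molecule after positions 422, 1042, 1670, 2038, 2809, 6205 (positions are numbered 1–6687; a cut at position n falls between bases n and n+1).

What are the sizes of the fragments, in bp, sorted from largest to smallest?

Circular molecule, 6 cuts → 6 fragments:
  1042 − 422 = 620 bp
  1670 − 1042 = 628 bp
  2038 − 1670 = 368 bp
  2809 − 2038 = 771 bp
  6205 − 2809 = 3396 bp
  wrap: 6687 − 6205 + 422 = 904 bp
Sorted largest to smallest: 3396, 904, 771, 628, 620, 368 bp.

3396, 904, 771, 628, 620, 368 bp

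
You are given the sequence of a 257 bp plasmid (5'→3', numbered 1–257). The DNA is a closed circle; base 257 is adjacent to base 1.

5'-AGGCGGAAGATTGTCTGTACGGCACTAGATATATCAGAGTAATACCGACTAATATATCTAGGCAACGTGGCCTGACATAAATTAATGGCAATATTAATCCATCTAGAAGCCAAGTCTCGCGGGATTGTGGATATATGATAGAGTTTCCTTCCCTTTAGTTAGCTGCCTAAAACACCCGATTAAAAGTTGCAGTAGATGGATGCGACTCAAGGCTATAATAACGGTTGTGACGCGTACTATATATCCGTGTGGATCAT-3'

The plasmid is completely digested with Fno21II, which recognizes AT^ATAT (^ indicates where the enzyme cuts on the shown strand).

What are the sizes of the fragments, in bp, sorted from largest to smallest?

Fno21II sites (ATATAT) start at positions 29, 52, 131, 239.
Fno21II cuts after base 2 of each site, so after positions 30, 53, 132, 240.
Circular molecule, 4 cuts → 4 fragments:
  31–53 → 23 bp
  54–132 → 79 bp
  133–240 → 108 bp
  241–257 then 1–30 → 17 + 30 = 47 bp
Sorted largest to smallest: 108, 79, 47, 23 bp.

108, 79, 47, 23 bp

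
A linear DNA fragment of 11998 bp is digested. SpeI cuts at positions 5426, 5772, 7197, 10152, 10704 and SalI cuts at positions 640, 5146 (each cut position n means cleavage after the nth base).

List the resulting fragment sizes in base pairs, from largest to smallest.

Combined cut positions (sorted): 640, 5146, 5426, 5772, 7197, 10152, 10704.
Linear molecule, 7 cuts → 8 fragments:
  640 − 0 = 640 bp
  5146 − 640 = 4506 bp
  5426 − 5146 = 280 bp
  5772 − 5426 = 346 bp
  7197 − 5772 = 1425 bp
  10152 − 7197 = 2955 bp
  10704 − 10152 = 552 bp
  11998 − 10704 = 1294 bp
Sorted largest to smallest: 4506, 2955, 1425, 1294, 640, 552, 346, 280 bp.

4506, 2955, 1425, 1294, 640, 552, 346, 280 bp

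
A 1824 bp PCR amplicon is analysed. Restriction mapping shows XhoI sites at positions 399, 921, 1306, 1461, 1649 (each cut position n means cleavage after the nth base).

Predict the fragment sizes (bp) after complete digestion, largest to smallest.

Linear molecule, 5 cuts → 6 fragments:
  399 − 0 = 399 bp
  921 − 399 = 522 bp
  1306 − 921 = 385 bp
  1461 − 1306 = 155 bp
  1649 − 1461 = 188 bp
  1824 − 1649 = 175 bp
Sorted largest to smallest: 522, 399, 385, 188, 175, 155 bp.

522, 399, 385, 188, 175, 155 bp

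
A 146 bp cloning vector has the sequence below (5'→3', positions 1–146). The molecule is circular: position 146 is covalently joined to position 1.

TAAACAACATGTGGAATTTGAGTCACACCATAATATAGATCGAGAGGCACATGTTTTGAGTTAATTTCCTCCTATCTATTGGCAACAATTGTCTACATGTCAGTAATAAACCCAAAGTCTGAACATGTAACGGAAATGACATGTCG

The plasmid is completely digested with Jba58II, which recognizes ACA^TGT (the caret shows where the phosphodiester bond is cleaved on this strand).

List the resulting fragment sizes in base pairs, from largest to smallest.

46, 42, 28, 16, 14 bp

Jba58II sites (ACATGT) start at positions 7, 49, 95, 123, 139.
Jba58II cuts after base 3 of each site, so after positions 9, 51, 97, 125, 141.
Circular molecule, 5 cuts → 5 fragments:
  10–51 → 42 bp
  52–97 → 46 bp
  98–125 → 28 bp
  126–141 → 16 bp
  142–146 then 1–9 → 5 + 9 = 14 bp
Sorted largest to smallest: 46, 42, 28, 16, 14 bp.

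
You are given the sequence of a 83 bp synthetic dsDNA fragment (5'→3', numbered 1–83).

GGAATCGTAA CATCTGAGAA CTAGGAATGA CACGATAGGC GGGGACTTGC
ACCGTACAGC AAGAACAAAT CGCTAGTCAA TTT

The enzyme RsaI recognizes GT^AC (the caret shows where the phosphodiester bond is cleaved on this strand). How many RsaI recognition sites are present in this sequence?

1

GTAC occurs starting at position 54.
RsaI cuts at 1 site.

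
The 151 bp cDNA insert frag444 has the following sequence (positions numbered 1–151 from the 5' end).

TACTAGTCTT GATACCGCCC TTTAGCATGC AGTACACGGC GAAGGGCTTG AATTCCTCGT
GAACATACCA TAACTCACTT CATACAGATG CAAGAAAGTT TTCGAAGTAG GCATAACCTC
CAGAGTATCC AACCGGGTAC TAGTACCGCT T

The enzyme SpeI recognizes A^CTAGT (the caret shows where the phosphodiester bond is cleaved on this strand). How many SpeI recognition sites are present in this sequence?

2

ACTAGT occurs starting at positions 2, 139.
SpeI cuts at 2 sites.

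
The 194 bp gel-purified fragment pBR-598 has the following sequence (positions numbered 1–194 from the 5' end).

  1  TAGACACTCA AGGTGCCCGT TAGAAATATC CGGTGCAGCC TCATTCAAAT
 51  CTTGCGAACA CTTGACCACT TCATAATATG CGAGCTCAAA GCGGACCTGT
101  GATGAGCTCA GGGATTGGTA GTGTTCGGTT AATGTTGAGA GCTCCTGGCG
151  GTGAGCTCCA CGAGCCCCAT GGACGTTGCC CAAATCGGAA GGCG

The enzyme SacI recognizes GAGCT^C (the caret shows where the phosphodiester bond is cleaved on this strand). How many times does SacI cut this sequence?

4

GAGCTC occurs starting at positions 82, 104, 139, 153.
SacI cuts at 4 sites.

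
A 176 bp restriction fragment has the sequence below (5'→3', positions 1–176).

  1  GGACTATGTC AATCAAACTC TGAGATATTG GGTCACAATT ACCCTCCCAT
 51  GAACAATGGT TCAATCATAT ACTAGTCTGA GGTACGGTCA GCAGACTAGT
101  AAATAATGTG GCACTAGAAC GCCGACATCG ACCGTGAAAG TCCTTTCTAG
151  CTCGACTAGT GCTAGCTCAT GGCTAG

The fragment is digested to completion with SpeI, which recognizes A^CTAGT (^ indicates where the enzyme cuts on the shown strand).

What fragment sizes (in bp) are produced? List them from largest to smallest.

71, 60, 24, 21 bp

SpeI sites (ACTAGT) start at positions 71, 95, 155.
SpeI cuts after the first base of each site, so after positions 71, 95, 155.
Linear molecule, 3 cuts → 4 fragments:
  1–71 → 71 bp
  72–95 → 24 bp
  96–155 → 60 bp
  156–176 → 21 bp
Sorted largest to smallest: 71, 60, 24, 21 bp.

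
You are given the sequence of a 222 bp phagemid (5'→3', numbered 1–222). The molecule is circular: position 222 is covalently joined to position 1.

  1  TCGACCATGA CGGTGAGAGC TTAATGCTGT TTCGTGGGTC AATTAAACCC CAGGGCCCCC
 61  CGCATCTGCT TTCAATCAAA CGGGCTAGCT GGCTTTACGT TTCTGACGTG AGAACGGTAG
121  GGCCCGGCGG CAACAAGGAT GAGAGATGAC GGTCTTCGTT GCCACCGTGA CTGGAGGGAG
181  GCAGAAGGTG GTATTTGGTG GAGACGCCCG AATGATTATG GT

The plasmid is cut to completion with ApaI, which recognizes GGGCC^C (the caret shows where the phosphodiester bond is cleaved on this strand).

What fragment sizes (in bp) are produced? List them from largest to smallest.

155, 67 bp

ApaI sites (GGGCCC) start at positions 53, 120.
ApaI cuts after base 5 of each site (before the last base), so after positions 57, 124.
Circular molecule, 2 cuts → 2 fragments:
  58–124 → 67 bp
  125–222 then 1–57 → 98 + 57 = 155 bp
Sorted largest to smallest: 155, 67 bp.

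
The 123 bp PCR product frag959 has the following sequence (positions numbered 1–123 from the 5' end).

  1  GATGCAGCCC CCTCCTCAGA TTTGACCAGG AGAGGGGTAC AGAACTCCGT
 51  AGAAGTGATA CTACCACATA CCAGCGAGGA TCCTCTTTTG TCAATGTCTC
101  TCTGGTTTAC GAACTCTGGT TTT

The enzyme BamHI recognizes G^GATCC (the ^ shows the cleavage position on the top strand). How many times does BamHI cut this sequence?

1

GGATCC occurs starting at position 78.
BamHI cuts at 1 site.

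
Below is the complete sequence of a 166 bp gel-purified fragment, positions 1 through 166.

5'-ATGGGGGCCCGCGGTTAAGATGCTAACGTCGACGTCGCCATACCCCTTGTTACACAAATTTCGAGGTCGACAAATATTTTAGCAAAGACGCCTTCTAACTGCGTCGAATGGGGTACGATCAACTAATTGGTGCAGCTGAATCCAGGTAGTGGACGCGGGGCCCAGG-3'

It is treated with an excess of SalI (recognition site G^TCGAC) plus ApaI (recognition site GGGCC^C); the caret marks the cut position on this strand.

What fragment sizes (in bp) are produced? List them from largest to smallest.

SalI sites (GTCGAC) start at positions 28, 66.
SalI cuts after the first base of each site, so after positions 28, 66.
ApaI sites (GGGCCC) start at positions 5, 158.
ApaI cuts after base 5 of each site (before the last base), so after positions 9, 162.
Combined cut positions: 9, 28, 66, 162.
Linear molecule, 4 cuts → 5 fragments:
  1–9 → 9 bp
  10–28 → 19 bp
  29–66 → 38 bp
  67–162 → 96 bp
  163–166 → 4 bp
Sorted largest to smallest: 96, 38, 19, 9, 4 bp.

96, 38, 19, 9, 4 bp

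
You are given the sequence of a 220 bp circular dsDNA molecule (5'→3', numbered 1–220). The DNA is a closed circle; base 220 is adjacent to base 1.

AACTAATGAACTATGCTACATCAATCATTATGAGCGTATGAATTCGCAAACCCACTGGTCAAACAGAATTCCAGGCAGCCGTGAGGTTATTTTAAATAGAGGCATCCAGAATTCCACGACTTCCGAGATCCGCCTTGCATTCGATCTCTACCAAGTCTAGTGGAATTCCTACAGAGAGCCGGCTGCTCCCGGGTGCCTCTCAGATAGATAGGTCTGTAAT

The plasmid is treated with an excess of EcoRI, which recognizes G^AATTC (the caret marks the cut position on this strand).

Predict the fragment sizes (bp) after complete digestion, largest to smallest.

97, 54, 43, 26 bp

EcoRI sites (GAATTC) start at positions 40, 66, 109, 163.
EcoRI cuts after the first base of each site, so after positions 40, 66, 109, 163.
Circular molecule, 4 cuts → 4 fragments:
  41–66 → 26 bp
  67–109 → 43 bp
  110–163 → 54 bp
  164–220 then 1–40 → 57 + 40 = 97 bp
Sorted largest to smallest: 97, 54, 43, 26 bp.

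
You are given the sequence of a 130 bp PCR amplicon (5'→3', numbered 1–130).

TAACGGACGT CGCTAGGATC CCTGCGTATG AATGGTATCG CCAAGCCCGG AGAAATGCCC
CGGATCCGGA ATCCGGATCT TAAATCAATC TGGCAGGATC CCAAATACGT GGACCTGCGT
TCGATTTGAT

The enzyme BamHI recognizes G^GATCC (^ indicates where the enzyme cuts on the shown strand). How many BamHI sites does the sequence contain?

3

GGATCC occurs starting at positions 16, 62, 96.
BamHI cuts at 3 sites.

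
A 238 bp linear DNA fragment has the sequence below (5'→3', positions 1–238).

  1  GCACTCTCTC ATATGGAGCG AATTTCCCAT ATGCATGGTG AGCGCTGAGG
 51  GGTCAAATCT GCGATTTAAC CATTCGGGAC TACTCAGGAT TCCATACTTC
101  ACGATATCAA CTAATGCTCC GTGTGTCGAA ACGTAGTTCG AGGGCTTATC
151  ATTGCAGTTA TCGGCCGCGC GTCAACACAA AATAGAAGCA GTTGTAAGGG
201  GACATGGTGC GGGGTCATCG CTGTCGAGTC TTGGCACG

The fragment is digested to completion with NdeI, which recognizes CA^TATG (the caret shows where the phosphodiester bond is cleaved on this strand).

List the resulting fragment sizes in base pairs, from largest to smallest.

209, 18, 11 bp

NdeI sites (CATATG) start at positions 10, 28.
NdeI cuts after base 2 of each site, so after positions 11, 29.
Linear molecule, 2 cuts → 3 fragments:
  1–11 → 11 bp
  12–29 → 18 bp
  30–238 → 209 bp
Sorted largest to smallest: 209, 18, 11 bp.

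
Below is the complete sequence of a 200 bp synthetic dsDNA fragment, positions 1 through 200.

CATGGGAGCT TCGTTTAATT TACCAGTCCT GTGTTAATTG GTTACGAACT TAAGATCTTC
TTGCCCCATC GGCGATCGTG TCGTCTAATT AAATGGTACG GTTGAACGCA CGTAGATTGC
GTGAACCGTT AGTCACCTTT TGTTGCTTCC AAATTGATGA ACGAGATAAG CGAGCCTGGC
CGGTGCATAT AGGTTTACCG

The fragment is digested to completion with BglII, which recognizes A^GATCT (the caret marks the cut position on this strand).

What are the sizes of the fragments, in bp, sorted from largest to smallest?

The BglII site (AGATCT) starts at position 53.
BglII cuts after the first base of each site, so after position 53.
Linear molecule, 1 cut → 2 fragments:
  1–53 → 53 bp
  54–200 → 147 bp
Sorted largest to smallest: 147, 53 bp.

147, 53 bp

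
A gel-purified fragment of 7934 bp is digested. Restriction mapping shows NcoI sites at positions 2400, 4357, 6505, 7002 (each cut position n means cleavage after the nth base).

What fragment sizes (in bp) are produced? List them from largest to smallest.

Linear molecule, 4 cuts → 5 fragments:
  2400 − 0 = 2400 bp
  4357 − 2400 = 1957 bp
  6505 − 4357 = 2148 bp
  7002 − 6505 = 497 bp
  7934 − 7002 = 932 bp
Sorted largest to smallest: 2400, 2148, 1957, 932, 497 bp.

2400, 2148, 1957, 932, 497 bp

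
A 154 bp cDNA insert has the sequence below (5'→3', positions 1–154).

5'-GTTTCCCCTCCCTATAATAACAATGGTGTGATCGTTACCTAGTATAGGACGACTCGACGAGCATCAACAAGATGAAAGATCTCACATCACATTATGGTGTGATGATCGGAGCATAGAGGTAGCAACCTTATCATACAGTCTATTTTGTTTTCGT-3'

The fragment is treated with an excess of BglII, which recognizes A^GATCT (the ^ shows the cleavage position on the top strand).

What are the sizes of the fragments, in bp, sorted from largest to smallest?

77, 77 bp

The BglII site (AGATCT) starts at position 77.
BglII cuts after the first base of each site, so after position 77.
Linear molecule, 1 cut → 2 fragments:
  1–77 → 77 bp
  78–154 → 77 bp
Sorted largest to smallest: 77, 77 bp.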